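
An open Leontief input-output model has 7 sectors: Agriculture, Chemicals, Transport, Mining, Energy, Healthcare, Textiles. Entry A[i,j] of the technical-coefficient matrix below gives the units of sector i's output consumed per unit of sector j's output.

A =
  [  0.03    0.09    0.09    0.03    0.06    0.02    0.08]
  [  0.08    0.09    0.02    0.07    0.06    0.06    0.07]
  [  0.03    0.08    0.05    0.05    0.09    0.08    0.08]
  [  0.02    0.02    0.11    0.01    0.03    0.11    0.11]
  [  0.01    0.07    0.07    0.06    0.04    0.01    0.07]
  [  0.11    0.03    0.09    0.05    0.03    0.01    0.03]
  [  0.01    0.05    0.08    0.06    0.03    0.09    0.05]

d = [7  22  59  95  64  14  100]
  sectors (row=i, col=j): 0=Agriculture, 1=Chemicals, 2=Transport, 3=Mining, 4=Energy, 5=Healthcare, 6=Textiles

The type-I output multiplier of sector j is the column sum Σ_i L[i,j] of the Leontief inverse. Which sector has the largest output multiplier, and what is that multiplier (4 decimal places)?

Transport (1.8330)

Form M = I − A:
  [  0.97   -0.09   -0.09   -0.03   -0.06   -0.02   -0.08]
  [ -0.08    0.91   -0.02   -0.07   -0.06   -0.06   -0.07]
  [ -0.03   -0.08    0.95   -0.05   -0.09   -0.08   -0.08]
  [ -0.02   -0.02   -0.11    0.99   -0.03   -0.11   -0.11]
  [ -0.01   -0.07   -0.07   -0.06    0.96   -0.01   -0.07]
  [ -0.11   -0.03   -0.09   -0.05   -0.03    0.99   -0.03]
  [ -0.01   -0.05   -0.08   -0.06   -0.03   -0.09    0.95]
Leontief inverse L = M⁻¹:
  [  1.0565    0.1339    0.1337    0.0647    0.0948    0.0599    0.1265]
  [  0.1118    1.1361    0.0736    0.1057    0.0951    0.1008    0.1218]
  [  0.0627    0.1260    1.1032    0.0882    0.1258    0.1210    0.1308]
  [  0.0504    0.0600    0.1585    1.0445    0.0638    0.1480    0.1523]
  [  0.0311    0.1041    0.1075    0.0874    1.0678    0.0461    0.1096]
  [  0.1311    0.0695    0.1324    0.0765    0.0623    1.0435    0.0737]
  [  0.0389    0.0855    0.1241    0.0896    0.0602    0.1258    1.0914]
Total output x = L · d:
  x_0 = 1.0565·7 + 0.1339·22 + 0.1337·59 + 0.0647·95 + 0.0948·64 + 0.0599·14 + 0.1265·100 = 43.9231
  x_1 = 0.1118·7 + 1.1361·22 + 0.0736·59 + 0.1057·95 + 0.0951·64 + 0.1008·14 + 0.1218·100 = 59.8319
  x_2 = 0.0627·7 + 0.1260·22 + 1.1032·59 + 0.0882·95 + 0.1258·64 + 0.1210·14 + 0.1308·100 = 99.5002
  x_3 = 0.0504·7 + 0.0600·22 + 0.1585·59 + 1.0445·95 + 0.0638·64 + 0.1480·14 + 0.1523·100 = 131.6369
  x_4 = 0.0311·7 + 0.1041·22 + 0.1075·59 + 0.0874·95 + 1.0678·64 + 0.0461·14 + 0.1096·100 = 97.1025
  x_5 = 0.1311·7 + 0.0695·22 + 0.1324·59 + 0.0765·95 + 0.0623·64 + 1.0435·14 + 0.0737·100 = 43.4940
  x_6 = 0.0389·7 + 0.0855·22 + 0.1241·59 + 0.0896·95 + 0.0602·64 + 0.1258·14 + 1.0914·100 = 132.7543
Output multipliers (column sums of L):
  Agriculture: 1.4825
  Chemicals: 1.7151
  Transport: 1.8330
  Mining: 1.5566
  Energy: 1.5699
  Healthcare: 1.6451
  Textiles: 1.8061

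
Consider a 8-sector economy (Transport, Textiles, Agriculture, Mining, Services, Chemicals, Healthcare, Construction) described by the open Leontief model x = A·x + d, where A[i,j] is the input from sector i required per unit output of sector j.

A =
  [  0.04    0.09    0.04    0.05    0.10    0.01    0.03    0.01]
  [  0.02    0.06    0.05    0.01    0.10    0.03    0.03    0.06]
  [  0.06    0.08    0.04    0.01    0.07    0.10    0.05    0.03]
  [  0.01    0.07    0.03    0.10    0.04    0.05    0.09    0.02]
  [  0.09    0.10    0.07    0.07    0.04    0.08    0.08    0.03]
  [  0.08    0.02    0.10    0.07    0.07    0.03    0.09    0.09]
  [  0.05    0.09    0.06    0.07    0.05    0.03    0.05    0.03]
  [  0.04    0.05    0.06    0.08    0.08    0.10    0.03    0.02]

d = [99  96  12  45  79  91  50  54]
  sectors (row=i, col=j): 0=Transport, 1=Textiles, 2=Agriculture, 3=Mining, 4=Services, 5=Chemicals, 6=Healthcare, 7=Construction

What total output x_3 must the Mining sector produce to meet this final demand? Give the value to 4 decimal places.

Form M = I − A:
  [  0.96   -0.09   -0.04   -0.05   -0.10   -0.01   -0.03   -0.01]
  [ -0.02    0.94   -0.05   -0.01   -0.10   -0.03   -0.03   -0.06]
  [ -0.06   -0.08    0.96   -0.01   -0.07   -0.10   -0.05   -0.03]
  [ -0.01   -0.07   -0.03    0.90   -0.04   -0.05   -0.09   -0.02]
  [ -0.09   -0.10   -0.07   -0.07    0.96   -0.08   -0.08   -0.03]
  [ -0.08   -0.02   -0.10   -0.07   -0.07    0.97   -0.09   -0.09]
  [ -0.05   -0.09   -0.06   -0.07   -0.05   -0.03    0.95   -0.03]
  [ -0.04   -0.05   -0.06   -0.08   -0.08   -0.10   -0.03    0.98]
Leontief inverse L = M⁻¹:
  [  1.0726    0.1403    0.0763    0.0851    0.1452    0.0453    0.0680    0.0343]
  [  0.0555    1.1080    0.0888    0.0458    0.1452    0.0692    0.0672    0.0849]
  [  0.1026    0.1354    1.0885    0.0532    0.1269    0.1402    0.0958    0.0634]
  [  0.0433    0.1219    0.0707    1.1439    0.0874    0.0868    0.1344    0.0482]
  [  0.1374    0.1706    0.1256    0.1239    1.1102    0.1288    0.1359    0.0682]
  [  0.1289    0.0930    0.1540    0.1272    0.1366    1.0860    0.1454    0.1227]
  [  0.0853    0.1452    0.1013    0.1111    0.1029    0.0698    1.0929    0.0581]
  [  0.0834    0.1084    0.1091    0.1289    0.1360    0.1445    0.0824    1.0538]
Total output x = L · d:
  x_0 = 1.0726·99 + 0.1403·96 + 0.0763·12 + 0.0851·45 + 0.1452·79 + 0.0453·91 + 0.0680·50 + 0.0343·54 = 145.2375
  x_1 = 0.0555·99 + 1.1080·96 + 0.0888·12 + 0.0458·45 + 0.1452·79 + 0.0692·91 + 0.0672·50 + 0.0849·54 = 140.7003
  x_2 = 0.1026·99 + 0.1354·96 + 1.0885·12 + 0.0532·45 + 0.1269·79 + 0.1402·91 + 0.0958·50 + 0.0634·54 = 69.6094
  x_3 = 0.0433·99 + 0.1219·96 + 0.0707·12 + 1.1439·45 + 0.0874·79 + 0.0868·91 + 0.1344·50 + 0.0482·54 = 92.4441
  x_4 = 0.1374·99 + 0.1706·96 + 0.1256·12 + 0.1239·45 + 1.1102·79 + 0.1288·91 + 0.1359·50 + 0.0682·54 = 146.9767
  x_5 = 0.1289·99 + 0.0930·96 + 0.1540·12 + 0.1272·45 + 0.1366·79 + 1.0860·91 + 0.1454·50 + 0.1227·54 = 152.7772
  x_6 = 0.0853·99 + 0.1452·96 + 0.1013·12 + 0.1111·45 + 0.1029·79 + 0.0698·91 + 1.0929·50 + 0.0581·54 = 100.8689
  x_7 = 0.0834·99 + 0.1084·96 + 0.1091·12 + 0.1289·45 + 0.1360·79 + 0.1445·91 + 0.0824·50 + 1.0538·54 = 110.6924

92.4441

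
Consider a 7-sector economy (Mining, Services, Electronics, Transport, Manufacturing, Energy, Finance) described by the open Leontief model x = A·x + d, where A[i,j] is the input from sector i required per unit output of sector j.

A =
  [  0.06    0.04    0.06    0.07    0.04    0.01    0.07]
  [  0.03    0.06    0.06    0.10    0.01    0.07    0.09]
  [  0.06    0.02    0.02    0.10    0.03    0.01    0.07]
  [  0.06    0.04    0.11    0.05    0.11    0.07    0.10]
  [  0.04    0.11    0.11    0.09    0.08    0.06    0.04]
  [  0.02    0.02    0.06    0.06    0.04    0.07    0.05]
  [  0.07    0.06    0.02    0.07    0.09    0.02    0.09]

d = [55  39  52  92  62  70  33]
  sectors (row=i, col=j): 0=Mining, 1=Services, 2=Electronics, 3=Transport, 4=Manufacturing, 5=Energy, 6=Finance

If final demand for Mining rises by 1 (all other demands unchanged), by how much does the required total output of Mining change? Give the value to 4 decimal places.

1.0925

Form M = I − A:
  [  0.94   -0.04   -0.06   -0.07   -0.04   -0.01   -0.07]
  [ -0.03    0.94   -0.06   -0.10   -0.01   -0.07   -0.09]
  [ -0.06   -0.02    0.98   -0.10   -0.03   -0.01   -0.07]
  [ -0.06   -0.04   -0.11    0.95   -0.11   -0.07   -0.10]
  [ -0.04   -0.11   -0.11   -0.09    0.92   -0.06   -0.04]
  [ -0.02   -0.02   -0.06   -0.06   -0.04    0.93   -0.05]
  [ -0.07   -0.06   -0.02   -0.07   -0.09   -0.02    0.91]
Leontief inverse L = M⁻¹:
  [  1.0925    0.0709    0.0976    0.1164    0.0783    0.0345    0.1167]
  [  0.0667    1.0934    0.1037    0.1534    0.0553    0.1024    0.1462]
  [  0.0899    0.0482    1.0565    0.1398    0.0681    0.0333    0.1131]
  [  0.1068    0.0882    0.1666    1.1222    0.1662    0.1083    0.1663]
  [  0.0844    0.1556    0.1684    0.1620    1.1322    0.1020    0.1080]
  [  0.0471    0.0460    0.0942    0.1010    0.0741    1.0946    0.0899]
  [  0.1080    0.1018    0.0691    0.1267    0.1375    0.0526    1.1455]
Total output x = L · d:
  x_0 = 1.0925·55 + 0.0709·39 + 0.0976·52 + 0.1164·92 + 0.0783·62 + 0.0345·70 + 0.1167·33 = 89.7514
  x_1 = 0.0667·55 + 1.0934·39 + 0.1037·52 + 0.1534·92 + 0.0553·62 + 0.1024·70 + 0.1462·33 = 81.2317
  x_2 = 0.0899·55 + 0.0482·39 + 1.0565·52 + 0.1398·92 + 0.0681·62 + 0.0333·70 + 0.1131·33 = 84.9152
  x_3 = 0.1068·55 + 0.0882·39 + 0.1666·52 + 1.1222·92 + 0.1662·62 + 0.1083·70 + 0.1663·33 = 144.5947
  x_4 = 0.0844·55 + 0.1556·39 + 0.1684·52 + 0.1620·92 + 1.1322·62 + 0.1020·70 + 0.1080·33 = 115.2736
  x_5 = 0.0471·55 + 0.0460·39 + 0.0942·52 + 0.1010·92 + 0.0741·62 + 1.0946·70 + 0.0899·33 = 102.7524
  x_6 = 0.1080·55 + 0.1018·39 + 0.0691·52 + 0.1267·92 + 0.1375·62 + 0.0526·70 + 1.1455·33 = 75.1715
Δx_0 = L[0,0] · Δd_0 = 1.0925 · 1 = 1.0925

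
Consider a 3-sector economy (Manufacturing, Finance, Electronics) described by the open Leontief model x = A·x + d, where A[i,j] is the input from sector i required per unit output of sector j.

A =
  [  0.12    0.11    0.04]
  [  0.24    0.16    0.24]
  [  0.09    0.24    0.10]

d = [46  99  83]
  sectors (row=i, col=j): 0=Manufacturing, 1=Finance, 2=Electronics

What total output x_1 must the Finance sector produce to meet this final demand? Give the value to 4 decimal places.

Form M = I − A:
  [  0.88   -0.11   -0.04]
  [ -0.24    0.84   -0.24]
  [ -0.09   -0.24    0.90]
Leontief inverse L = M⁻¹:
  [  1.1977    0.1862    0.1029]
  [  0.4075    1.3520    0.3786]
  [  0.2284    0.3792    1.2224]
Total output x = L · d:
  x_0 = 1.1977·46 + 0.1862·99 + 0.1029·83 = 82.0708
  x_1 = 0.4075·46 + 1.3520·99 + 0.3786·83 = 184.0207
  x_2 = 0.2284·46 + 0.3792·99 + 1.2224·83 = 149.5015

184.0207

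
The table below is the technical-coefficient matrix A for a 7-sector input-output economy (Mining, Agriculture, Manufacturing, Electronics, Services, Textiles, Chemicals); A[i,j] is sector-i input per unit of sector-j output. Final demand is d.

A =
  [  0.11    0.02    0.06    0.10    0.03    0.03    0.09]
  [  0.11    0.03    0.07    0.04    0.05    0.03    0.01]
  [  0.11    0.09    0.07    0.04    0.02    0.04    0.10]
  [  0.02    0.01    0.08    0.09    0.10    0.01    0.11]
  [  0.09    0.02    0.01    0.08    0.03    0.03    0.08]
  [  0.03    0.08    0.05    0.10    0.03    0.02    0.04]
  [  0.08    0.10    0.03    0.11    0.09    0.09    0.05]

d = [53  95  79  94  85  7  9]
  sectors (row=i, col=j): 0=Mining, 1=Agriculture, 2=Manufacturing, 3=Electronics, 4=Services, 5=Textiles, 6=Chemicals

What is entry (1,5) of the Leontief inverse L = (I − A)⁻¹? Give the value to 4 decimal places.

L[1,5] = 0.0498

Form M = I − A:
  [  0.89   -0.02   -0.06   -0.10   -0.03   -0.03   -0.09]
  [ -0.11    0.97   -0.07   -0.04   -0.05   -0.03   -0.01]
  [ -0.11   -0.09    0.93   -0.04   -0.02   -0.04   -0.10]
  [ -0.02   -0.01   -0.08    0.91   -0.10   -0.01   -0.11]
  [ -0.09   -0.02   -0.01   -0.08    0.97   -0.03   -0.08]
  [ -0.03   -0.08   -0.05   -0.10   -0.03    0.98   -0.04]
  [ -0.08   -0.10   -0.03   -0.11   -0.09   -0.09    0.95]
Leontief inverse L = M⁻¹:
  [  1.1702    0.0574    0.1030    0.1669    0.0743    0.0596    0.1504]
  [  0.1597    1.0561    0.1026    0.0875    0.0772    0.0498    0.0558]
  [  0.1795    0.1317    1.1156    0.1070    0.0631    0.0725    0.1566]
  [  0.0770    0.0478    0.1167    1.1518    0.1427    0.0401    0.1672]
  [  0.1348    0.0473    0.0420    0.1333    1.0654    0.0527    0.1251]
  [  0.0761    0.1067    0.0849    0.1469    0.0647    1.0406    0.0836]
  [  0.1499    0.1403    0.0803    0.1866    0.1400    0.1208    1.1152]
Total output x = L · d:
  x_0 = 1.1702·53 + 0.0574·95 + 0.1030·79 + 0.1669·94 + 0.0743·85 + 0.0596·7 + 0.1504·9 = 99.3815
  x_1 = 0.1597·53 + 1.0561·95 + 0.1026·79 + 0.0875·94 + 0.0772·85 + 0.0498·7 + 0.0558·9 = 132.5370
  x_2 = 0.1795·53 + 0.1317·95 + 1.1156·79 + 0.1070·94 + 0.0631·85 + 0.0725·7 + 0.1566·9 = 127.4988
  x_3 = 0.0770·53 + 0.0478·95 + 0.1167·79 + 1.1518·94 + 0.1427·85 + 0.0401·7 + 0.1672·9 = 140.0232
  x_4 = 0.1348·53 + 0.0473·95 + 0.0420·79 + 0.1333·94 + 1.0654·85 + 0.0527·7 + 0.1251·9 = 119.5392
  x_5 = 0.0761·53 + 0.1067·95 + 0.0849·79 + 0.1469·94 + 0.0647·85 + 1.0406·7 + 0.0836·9 = 48.2295
  x_6 = 0.1499·53 + 0.1403·95 + 0.0803·79 + 0.1866·94 + 0.1400·85 + 0.1208·7 + 1.1152·9 = 67.9273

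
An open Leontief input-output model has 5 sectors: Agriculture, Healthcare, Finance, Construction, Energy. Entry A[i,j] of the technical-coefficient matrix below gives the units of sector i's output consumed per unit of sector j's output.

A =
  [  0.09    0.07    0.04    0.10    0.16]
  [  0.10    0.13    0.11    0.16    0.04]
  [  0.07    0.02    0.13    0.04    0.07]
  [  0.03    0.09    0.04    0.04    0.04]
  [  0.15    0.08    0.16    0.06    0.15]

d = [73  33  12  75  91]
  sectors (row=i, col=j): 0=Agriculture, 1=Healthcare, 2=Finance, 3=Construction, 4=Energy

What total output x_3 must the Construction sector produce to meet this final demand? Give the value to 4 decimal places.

97.9289

Form M = I − A:
  [  0.91   -0.07   -0.04   -0.10   -0.16]
  [ -0.10    0.87   -0.11   -0.16   -0.04]
  [ -0.07   -0.02    0.87   -0.04   -0.07]
  [ -0.03   -0.09   -0.04    0.96   -0.04]
  [ -0.15   -0.08   -0.16   -0.06    0.85]
Leontief inverse L = M⁻¹:
  [  1.1691    0.1364    0.1235    0.1649    0.2444]
  [  0.1738    1.2027    0.1922    0.2338    0.1161]
  [  0.1213    0.0570    1.1893    0.0797    0.1272]
  [  0.0683    0.1259    0.0827    1.0780    0.0763]
  [  0.2503    0.1569    0.2696    0.1422    1.2599]
Total output x = L · d:
  x_0 = 1.1691·73 + 0.1364·33 + 0.1235·12 + 0.1649·75 + 0.2444·91 = 125.9457
  x_1 = 0.1738·73 + 1.2027·33 + 0.1922·12 + 0.2338·75 + 0.1161·91 = 82.7874
  x_2 = 0.1213·73 + 0.0570·33 + 1.1893·12 + 0.0797·75 + 0.1272·91 = 42.5622
  x_3 = 0.0683·73 + 0.1259·33 + 0.0827·12 + 1.0780·75 + 0.0763·91 = 97.9289
  x_4 = 0.2503·73 + 0.1569·33 + 0.2696·12 + 0.1422·75 + 1.2599·91 = 152.0006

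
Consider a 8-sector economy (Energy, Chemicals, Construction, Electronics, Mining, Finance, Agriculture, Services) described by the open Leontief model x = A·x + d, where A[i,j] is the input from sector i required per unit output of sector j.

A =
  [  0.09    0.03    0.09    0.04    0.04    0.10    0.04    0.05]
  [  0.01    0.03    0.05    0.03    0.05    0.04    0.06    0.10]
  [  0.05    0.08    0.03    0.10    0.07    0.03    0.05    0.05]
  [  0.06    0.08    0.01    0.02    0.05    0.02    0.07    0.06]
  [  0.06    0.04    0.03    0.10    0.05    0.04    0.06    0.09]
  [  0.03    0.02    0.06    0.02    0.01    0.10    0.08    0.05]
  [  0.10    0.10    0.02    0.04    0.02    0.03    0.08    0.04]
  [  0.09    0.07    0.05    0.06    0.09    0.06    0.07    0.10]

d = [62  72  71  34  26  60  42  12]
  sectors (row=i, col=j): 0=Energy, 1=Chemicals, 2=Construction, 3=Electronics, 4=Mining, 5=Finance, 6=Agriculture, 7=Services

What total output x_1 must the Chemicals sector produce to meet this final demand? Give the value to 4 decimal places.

101.1964

Form M = I − A:
  [  0.91   -0.03   -0.09   -0.04   -0.04   -0.10   -0.04   -0.05]
  [ -0.01    0.97   -0.05   -0.03   -0.05   -0.04   -0.06   -0.10]
  [ -0.05   -0.08    0.97   -0.10   -0.07   -0.03   -0.05   -0.05]
  [ -0.06   -0.08   -0.01    0.98   -0.05   -0.02   -0.07   -0.06]
  [ -0.06   -0.04   -0.03   -0.10    0.95   -0.04   -0.06   -0.09]
  [ -0.03   -0.02   -0.06   -0.02   -0.01    0.90   -0.08   -0.05]
  [ -0.10   -0.10   -0.02   -0.04   -0.02   -0.03    0.92   -0.04]
  [ -0.09   -0.07   -0.05   -0.06   -0.09   -0.06   -0.07    0.90]
Leontief inverse L = M⁻¹:
  [  1.1434    0.0767    0.1301    0.0838    0.0797    0.1504    0.0945    0.1054]
  [  0.0547    1.0711    0.0780    0.0665    0.0850    0.0749    0.1049    0.1481]
  [  0.1005    0.1267    1.0637    0.1399    0.1097    0.0708    0.1026    0.1076]
  [  0.1032    0.1173    0.0404    1.0530    0.0821    0.0560    0.1129    0.1075]
  [  0.1160    0.0900    0.0659    0.1412    1.0919    0.0845    0.1151    0.1485]
  [  0.0717    0.0583    0.0890    0.0516    0.0386    1.1377    0.1241    0.0914]
  [  0.1487    0.1421    0.0561    0.0749    0.0550    0.0725    1.1283    0.0918]
  [  0.1590    0.1298    0.0977    0.1149    0.1422    0.1185    0.1384    1.1744]
Total output x = L · d:
  x_0 = 1.1434·62 + 0.0767·72 + 0.1301·71 + 0.0838·34 + 0.0797·26 + 0.1504·60 + 0.0945·42 + 0.1054·12 = 104.8286
  x_1 = 0.0547·62 + 1.0711·72 + 0.0780·71 + 0.0665·34 + 0.0850·26 + 0.0749·60 + 0.1049·42 + 0.1481·12 = 101.1964
  x_2 = 0.1005·62 + 0.1267·72 + 1.0637·71 + 0.1399·34 + 0.1097·26 + 0.0708·60 + 0.1026·42 + 0.1076·12 = 108.3366
  x_3 = 0.1032·62 + 0.1173·72 + 0.0404·71 + 1.0530·34 + 0.0821·26 + 0.0560·60 + 0.1129·42 + 0.1075·12 = 65.0402
  x_4 = 0.1160·62 + 0.0900·72 + 0.0659·71 + 0.1412·34 + 1.0919·26 + 0.0845·60 + 0.1151·42 + 0.1485·12 = 63.2283
  x_5 = 0.0717·62 + 0.0583·72 + 0.0890·71 + 0.0516·34 + 0.0386·26 + 1.1377·60 + 0.1241·42 + 0.0914·12 = 92.2894
  x_6 = 0.1487·62 + 0.1421·72 + 0.0561·71 + 0.0749·34 + 0.0550·26 + 0.0725·60 + 1.1283·42 + 0.0918·12 = 80.2548
  x_7 = 0.1590·62 + 0.1298·72 + 0.0977·71 + 0.1149·34 + 0.1422·26 + 0.1185·60 + 0.1384·42 + 1.1744·12 = 60.7592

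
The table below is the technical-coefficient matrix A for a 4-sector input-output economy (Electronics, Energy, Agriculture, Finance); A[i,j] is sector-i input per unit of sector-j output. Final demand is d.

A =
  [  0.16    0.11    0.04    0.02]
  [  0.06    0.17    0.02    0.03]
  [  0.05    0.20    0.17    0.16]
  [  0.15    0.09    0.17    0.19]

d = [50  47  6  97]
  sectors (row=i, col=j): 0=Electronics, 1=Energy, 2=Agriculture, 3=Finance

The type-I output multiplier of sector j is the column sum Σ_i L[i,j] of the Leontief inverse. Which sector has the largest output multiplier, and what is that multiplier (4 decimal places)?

Form M = I − A:
  [  0.84   -0.11   -0.04   -0.02]
  [ -0.06    0.83   -0.02   -0.03]
  [ -0.05   -0.20    0.83   -0.16]
  [ -0.15   -0.09   -0.17    0.81]
Leontief inverse L = M⁻¹:
  [  1.2172    0.1846    0.0736    0.0514]
  [  0.1013    1.2357    0.0464    0.0574]
  [  0.1494    0.3563    1.2757    0.2689]
  [  0.2680    0.2463    0.2865    1.3069]
Total output x = L · d:
  x_0 = 1.2172·50 + 0.1846·47 + 0.0736·6 + 0.0514·97 = 74.9718
  x_1 = 0.1013·50 + 1.2357·47 + 0.0464·6 + 0.0574·97 = 68.9895
  x_2 = 0.1494·50 + 0.3563·47 + 1.2757·6 + 0.2689·97 = 57.9529
  x_3 = 0.2680·50 + 0.2463·47 + 0.2865·6 + 1.3069·97 = 153.4652
Output multipliers (column sums of L):
  Electronics: 1.7359
  Energy: 2.0229
  Agriculture: 1.6823
  Finance: 1.6847

Energy (2.0229)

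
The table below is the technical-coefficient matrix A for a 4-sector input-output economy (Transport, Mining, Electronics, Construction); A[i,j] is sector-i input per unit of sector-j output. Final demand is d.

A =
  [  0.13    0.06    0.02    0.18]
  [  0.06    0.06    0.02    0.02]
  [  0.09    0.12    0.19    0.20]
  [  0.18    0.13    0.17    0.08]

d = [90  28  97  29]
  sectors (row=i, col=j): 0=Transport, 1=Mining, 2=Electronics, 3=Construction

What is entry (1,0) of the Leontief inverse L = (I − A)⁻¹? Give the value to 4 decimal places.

Form M = I − A:
  [  0.87   -0.06   -0.02   -0.18]
  [ -0.06    0.94   -0.02   -0.02]
  [ -0.09   -0.12    0.81   -0.20]
  [ -0.18   -0.13   -0.17    0.92]
Leontief inverse L = M⁻¹:
  [  1.2211    0.1252    0.0880    0.2608]
  [  0.0889    1.0814    0.0393    0.0494]
  [  0.2210    0.2283    1.3158    0.3343]
  [  0.2923    0.2195    0.2659    1.2067]
Total output x = L · d:
  x_0 = 1.2211·90 + 0.1252·28 + 0.0880·97 + 0.2608·29 = 129.5020
  x_1 = 0.0889·90 + 1.0814·28 + 0.0393·97 + 0.0494·29 = 43.5183
  x_2 = 0.2210·90 + 0.2283·28 + 1.3158·97 + 0.3343·29 = 163.6118
  x_3 = 0.2923·90 + 0.2195·28 + 0.2659·97 + 1.2067·29 = 93.2410

L[1,0] = 0.0889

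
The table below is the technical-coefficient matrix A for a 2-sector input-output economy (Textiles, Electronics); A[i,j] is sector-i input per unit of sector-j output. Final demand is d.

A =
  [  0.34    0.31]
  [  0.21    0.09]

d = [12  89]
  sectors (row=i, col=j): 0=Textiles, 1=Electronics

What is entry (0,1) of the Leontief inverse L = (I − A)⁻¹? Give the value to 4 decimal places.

L[0,1] = 0.5789

Form M = I − A:
  [  0.66   -0.31]
  [ -0.21    0.91]
Leontief inverse L = M⁻¹:
  [  1.6993    0.5789]
  [  0.3922    1.2325]
Total output x = L · d:
  x_0 = 1.6993·12 + 0.5789·89 = 71.9141
  x_1 = 0.3922·12 + 1.2325·89 = 114.3978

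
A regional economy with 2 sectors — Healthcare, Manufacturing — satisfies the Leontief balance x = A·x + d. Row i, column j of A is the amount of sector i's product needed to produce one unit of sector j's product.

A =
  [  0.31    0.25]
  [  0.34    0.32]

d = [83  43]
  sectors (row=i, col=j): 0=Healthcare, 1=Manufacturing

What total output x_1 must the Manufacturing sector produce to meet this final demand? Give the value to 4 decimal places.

Form M = I − A:
  [  0.69   -0.25]
  [ -0.34    0.68]
Leontief inverse L = M⁻¹:
  [  1.7699    0.6507]
  [  0.8850    1.7959]
Total output x = L · d:
  x_0 = 1.7699·83 + 0.6507·43 = 174.8829
  x_1 = 0.8850·83 + 1.7959·43 = 150.6767

150.6767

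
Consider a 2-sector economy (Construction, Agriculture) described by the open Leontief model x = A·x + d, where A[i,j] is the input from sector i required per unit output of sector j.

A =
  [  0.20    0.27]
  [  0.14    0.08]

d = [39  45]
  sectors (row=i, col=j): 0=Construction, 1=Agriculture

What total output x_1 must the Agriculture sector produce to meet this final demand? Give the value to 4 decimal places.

Form M = I − A:
  [  0.80   -0.27]
  [ -0.14    0.92]
Leontief inverse L = M⁻¹:
  [  1.3177    0.3867]
  [  0.2005    1.1458]
Total output x = L · d:
  x_0 = 1.3177·39 + 0.3867·45 = 68.7912
  x_1 = 0.2005·39 + 1.1458·45 = 59.3813

59.3813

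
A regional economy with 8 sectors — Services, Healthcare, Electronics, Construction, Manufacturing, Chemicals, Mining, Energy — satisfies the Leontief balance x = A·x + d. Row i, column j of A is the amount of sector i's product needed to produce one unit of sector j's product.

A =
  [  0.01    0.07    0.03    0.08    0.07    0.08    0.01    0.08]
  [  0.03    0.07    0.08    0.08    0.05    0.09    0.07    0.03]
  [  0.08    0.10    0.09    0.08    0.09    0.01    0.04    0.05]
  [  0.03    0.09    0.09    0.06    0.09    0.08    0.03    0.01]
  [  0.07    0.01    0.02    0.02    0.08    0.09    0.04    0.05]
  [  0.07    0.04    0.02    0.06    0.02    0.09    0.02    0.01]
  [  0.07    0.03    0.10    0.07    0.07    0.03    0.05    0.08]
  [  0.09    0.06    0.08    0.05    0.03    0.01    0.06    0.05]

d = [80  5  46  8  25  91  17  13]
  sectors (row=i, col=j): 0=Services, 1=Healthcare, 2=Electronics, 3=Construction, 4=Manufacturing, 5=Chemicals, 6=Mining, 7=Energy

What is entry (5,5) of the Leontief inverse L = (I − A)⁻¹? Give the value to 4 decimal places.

Form M = I − A:
  [  0.99   -0.07   -0.03   -0.08   -0.07   -0.08   -0.01   -0.08]
  [ -0.03    0.93   -0.08   -0.08   -0.05   -0.09   -0.07   -0.03]
  [ -0.08   -0.10    0.91   -0.08   -0.09   -0.01   -0.04   -0.05]
  [ -0.03   -0.09   -0.09    0.94   -0.09   -0.08   -0.03   -0.01]
  [ -0.07   -0.01   -0.02   -0.02    0.92   -0.09   -0.04   -0.05]
  [ -0.07   -0.04   -0.02   -0.06   -0.02    0.91   -0.02   -0.01]
  [ -0.07   -0.03   -0.10   -0.07   -0.07   -0.03    0.95   -0.08]
  [ -0.09   -0.06   -0.08   -0.05   -0.03   -0.01   -0.06    0.95]
Leontief inverse L = M⁻¹:
  [  1.0537    0.1149    0.0767    0.1256    0.1157    0.1299    0.0412    0.1087]
  [  0.0810    1.1248    0.1383    0.1375    0.1077    0.1468    0.1058    0.0672]
  [  0.1328    0.1612    1.1537    0.1421    0.1564    0.0719    0.0804    0.0942]
  [  0.0782    0.1414    0.1424    1.1137    0.1458    0.1374    0.0643    0.0448]
  [  0.1079    0.0447    0.0548    0.0589    1.1191    0.1333    0.0636    0.0797]
  [  0.0992    0.0752    0.0529    0.0975    0.0551    1.1313    0.0401    0.0327]
  [  0.1222    0.0864    0.1589    0.1266    0.1303    0.0822    1.0859    0.1219]
  [  0.1324    0.1106    0.1330    0.1021    0.0828    0.0562    0.0917    1.0880]
Total output x = L · d:
  x_0 = 1.0537·80 + 0.1149·5 + 0.0767·46 + 0.1256·8 + 0.1157·25 + 0.1299·91 + 0.0412·17 + 0.1087·13 = 106.2345
  x_1 = 0.0810·80 + 1.1248·5 + 0.1383·46 + 0.1375·8 + 0.1077·25 + 0.1468·91 + 0.1058·17 + 0.0672·13 = 38.2919
  x_2 = 0.1328·80 + 0.1612·5 + 1.1537·46 + 0.1421·8 + 0.1564·25 + 0.0719·91 + 0.0804·17 + 0.0942·13 = 78.6853
  x_3 = 0.0782·80 + 0.1414·5 + 0.1424·46 + 1.1137·8 + 0.1458·25 + 0.1374·91 + 0.0643·17 + 0.0448·13 = 40.2414
  x_4 = 0.1079·80 + 0.0447·5 + 0.0548·46 + 0.0589·8 + 1.1191·25 + 0.1333·91 + 0.0636·17 + 0.0797·13 = 54.0703
  x_5 = 0.0992·80 + 0.0752·5 + 0.0529·46 + 0.0975·8 + 0.0551·25 + 1.1313·91 + 0.0401·17 + 0.0327·13 = 116.9599
  x_6 = 0.1222·80 + 0.0864·5 + 0.1589·46 + 0.1266·8 + 0.1303·25 + 0.0822·91 + 1.0859·17 + 0.1219·13 = 49.3068
  x_7 = 0.1324·80 + 0.1106·5 + 0.1330·46 + 0.1021·8 + 0.0828·25 + 0.0562·91 + 0.0917·17 + 1.0880·13 = 40.9638

L[5,5] = 1.1313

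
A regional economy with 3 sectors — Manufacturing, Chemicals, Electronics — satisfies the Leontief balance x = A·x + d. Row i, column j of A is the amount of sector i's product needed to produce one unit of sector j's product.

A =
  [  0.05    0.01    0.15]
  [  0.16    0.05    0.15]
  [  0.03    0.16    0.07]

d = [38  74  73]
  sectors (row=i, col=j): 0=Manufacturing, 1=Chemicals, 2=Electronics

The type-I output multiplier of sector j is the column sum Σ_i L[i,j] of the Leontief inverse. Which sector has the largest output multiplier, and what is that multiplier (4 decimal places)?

Electronics (1.5013)

Form M = I − A:
  [  0.95   -0.01   -0.15]
  [ -0.16    0.95   -0.15]
  [ -0.03   -0.16    0.93]
Leontief inverse L = M⁻¹:
  [  1.0652    0.0413    0.1785]
  [  0.1900    1.0894    0.2064]
  [  0.0670    0.1888    1.1165]
Total output x = L · d:
  x_0 = 1.0652·38 + 0.0413·74 + 0.1785·73 = 56.5603
  x_1 = 0.1900·38 + 1.0894·74 + 0.2064·73 = 102.8978
  x_2 = 0.0670·38 + 0.1888·74 + 1.1165·73 = 98.0220
Output multipliers (column sums of L):
  Manufacturing: 1.3223
  Chemicals: 1.3194
  Electronics: 1.5013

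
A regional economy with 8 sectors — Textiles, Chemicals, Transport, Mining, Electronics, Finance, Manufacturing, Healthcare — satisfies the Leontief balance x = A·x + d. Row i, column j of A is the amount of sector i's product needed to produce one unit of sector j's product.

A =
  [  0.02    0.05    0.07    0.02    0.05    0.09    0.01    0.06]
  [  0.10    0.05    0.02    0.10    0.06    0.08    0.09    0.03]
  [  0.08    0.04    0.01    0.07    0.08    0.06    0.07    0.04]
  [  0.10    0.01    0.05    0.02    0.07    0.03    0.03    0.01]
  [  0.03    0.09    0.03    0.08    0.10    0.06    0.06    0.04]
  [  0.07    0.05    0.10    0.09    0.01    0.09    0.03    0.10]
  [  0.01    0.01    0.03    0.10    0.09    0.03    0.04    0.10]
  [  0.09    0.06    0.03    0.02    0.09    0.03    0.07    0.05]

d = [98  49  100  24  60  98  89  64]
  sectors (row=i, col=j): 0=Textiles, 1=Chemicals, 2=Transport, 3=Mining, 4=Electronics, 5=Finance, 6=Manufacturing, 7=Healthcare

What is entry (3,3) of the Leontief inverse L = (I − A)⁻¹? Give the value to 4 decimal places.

L[3,3] = 1.0538

Form M = I − A:
  [  0.98   -0.05   -0.07   -0.02   -0.05   -0.09   -0.01   -0.06]
  [ -0.10    0.95   -0.02   -0.10   -0.06   -0.08   -0.09   -0.03]
  [ -0.08   -0.04    0.99   -0.07   -0.08   -0.06   -0.07   -0.04]
  [ -0.10   -0.01   -0.05    0.98   -0.07   -0.03   -0.03   -0.01]
  [ -0.03   -0.09   -0.03   -0.08    0.90   -0.06   -0.06   -0.04]
  [ -0.07   -0.05   -0.10   -0.09   -0.01    0.91   -0.03   -0.10]
  [ -0.01   -0.01   -0.03   -0.10   -0.09   -0.03    0.96   -0.10]
  [ -0.09   -0.06   -0.03   -0.02   -0.09   -0.03   -0.07    0.95]
Leontief inverse L = M⁻¹:
  [  1.0655    0.0836    0.1008    0.0640    0.0945    0.1324    0.0454    0.0975]
  [  0.1548    1.0904    0.0647    0.1565    0.1220    0.1357    0.1313    0.0818]
  [  0.1260    0.0768    1.0472    0.1186    0.1347    0.1073    0.1065    0.0839]
  [  0.1300    0.0381    0.0761    1.0538    0.1089    0.0663    0.0553    0.0411]
  [  0.0854    0.1312    0.0679    0.1375    1.1616    0.1119    0.1048    0.0856]
  [  0.1347    0.0923    0.1436    0.1446    0.0731    1.1469    0.0765    0.1508]
  [  0.0564    0.0441    0.0599    0.1405    0.1442    0.0675    1.0761    0.1354]
  [  0.1339    0.0986    0.0637    0.0698    0.1462    0.0777    0.1088    1.0934]
Total output x = L · d:
  x_0 = 1.0655·98 + 0.0836·49 + 0.1008·100 + 0.0640·24 + 0.0945·60 + 0.1324·98 + 0.0454·89 + 0.0975·64 = 149.0605
  x_1 = 0.1548·98 + 1.0904·49 + 0.0647·100 + 0.1565·24 + 0.1220·60 + 0.1357·98 + 0.1313·89 + 0.0818·64 = 116.3711
  x_2 = 0.1260·98 + 0.0768·49 + 1.0472·100 + 0.1186·24 + 0.1347·60 + 0.1073·98 + 0.1065·89 + 0.0839·64 = 157.1285
  x_3 = 0.1300·98 + 0.0381·49 + 0.0761·100 + 1.0538·24 + 0.1089·60 + 0.0663·98 + 0.0553·89 + 0.0411·64 = 68.1000
  x_4 = 0.0854·98 + 0.1312·49 + 0.0679·100 + 0.1375·24 + 1.1616·60 + 0.1119·98 + 0.1048·89 + 0.0856·64 = 120.3573
  x_5 = 0.1347·98 + 0.0923·49 + 0.1436·100 + 0.1446·24 + 0.0731·60 + 1.1469·98 + 0.0765·89 + 0.1508·64 = 168.7968
  x_6 = 0.0564·98 + 0.0441·49 + 0.0599·100 + 0.1405·24 + 0.1442·60 + 0.0675·98 + 1.0761·89 + 0.1354·64 = 136.7486
  x_7 = 0.1339·98 + 0.0986·49 + 0.0637·100 + 0.0698·24 + 0.1462·60 + 0.0777·98 + 0.1088·89 + 1.0934·64 = 122.0442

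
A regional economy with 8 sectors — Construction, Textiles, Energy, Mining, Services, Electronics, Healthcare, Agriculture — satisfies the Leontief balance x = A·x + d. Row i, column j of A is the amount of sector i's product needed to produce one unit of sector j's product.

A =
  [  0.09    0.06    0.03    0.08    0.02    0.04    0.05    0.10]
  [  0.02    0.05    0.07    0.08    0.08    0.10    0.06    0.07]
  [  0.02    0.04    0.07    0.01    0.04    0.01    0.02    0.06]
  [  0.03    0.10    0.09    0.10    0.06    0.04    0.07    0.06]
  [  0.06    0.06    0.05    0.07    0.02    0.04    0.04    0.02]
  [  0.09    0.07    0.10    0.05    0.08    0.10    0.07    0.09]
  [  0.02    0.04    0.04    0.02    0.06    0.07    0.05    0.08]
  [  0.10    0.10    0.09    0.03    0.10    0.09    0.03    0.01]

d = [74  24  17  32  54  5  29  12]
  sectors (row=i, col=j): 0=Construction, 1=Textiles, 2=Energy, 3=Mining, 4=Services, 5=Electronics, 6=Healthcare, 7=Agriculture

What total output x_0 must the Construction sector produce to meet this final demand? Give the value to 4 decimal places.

Form M = I − A:
  [  0.91   -0.06   -0.03   -0.08   -0.02   -0.04   -0.05   -0.10]
  [ -0.02    0.95   -0.07   -0.08   -0.08   -0.10   -0.06   -0.07]
  [ -0.02   -0.04    0.93   -0.01   -0.04   -0.01   -0.02   -0.06]
  [ -0.03   -0.10   -0.09    0.90   -0.06   -0.04   -0.07   -0.06]
  [ -0.06   -0.06   -0.05   -0.07    0.98   -0.04   -0.04   -0.02]
  [ -0.09   -0.07   -0.10   -0.05   -0.08    0.90   -0.07   -0.09]
  [ -0.02   -0.04   -0.04   -0.02   -0.06   -0.07    0.95   -0.08]
  [ -0.10   -0.10   -0.09   -0.03   -0.10   -0.09   -0.03    0.99]
Leontief inverse L = M⁻¹:
  [  1.1417    0.1221    0.0924    0.1319    0.0747    0.0974    0.0947    0.1556]
  [  0.0740    1.1164    0.1416    0.1340    0.1398    0.1625    0.1092    0.1295]
  [  0.0457    0.0709    1.1033    0.0339    0.0683    0.0386    0.0411    0.0868]
  [  0.0793    0.1664    0.1613    1.1565    0.1206    0.1020    0.1197    0.1210]
  [  0.0946    0.1043    0.0965    0.1094    1.0592    0.0810    0.0743    0.0642]
  [  0.1581    0.1486    0.1832    0.1146    0.1504    1.1749    0.1281    0.1647]
  [  0.0614    0.0874    0.0907    0.0570    0.1039    0.1171    1.0843    0.1217]
  [  0.1551    0.1633    0.1580    0.0882    0.1554    0.1514    0.0800    1.0756]
Total output x = L · d:
  x_0 = 1.1417·74 + 0.1221·24 + 0.0924·17 + 0.1319·32 + 0.0747·54 + 0.0974·5 + 0.0947·29 + 0.1556·12 = 102.3465
  x_1 = 0.0740·74 + 1.1164·24 + 0.1416·17 + 0.1340·32 + 0.1398·54 + 0.1625·5 + 0.1092·29 + 0.1295·12 = 52.0503
  x_2 = 0.0457·74 + 0.0709·24 + 1.1033·17 + 0.0339·32 + 0.0683·54 + 0.0386·5 + 0.0411·29 + 0.0868·12 = 31.0404
  x_3 = 0.0793·74 + 0.1664·24 + 0.1613·17 + 1.1565·32 + 0.1206·54 + 0.1020·5 + 0.1197·29 + 0.1210·12 = 61.5591
  x_4 = 0.0946·74 + 0.1043·24 + 0.0965·17 + 0.1094·32 + 1.0592·54 + 0.0810·5 + 0.0743·29 + 0.0642·12 = 75.1678
  x_5 = 0.1581·74 + 0.1486·24 + 0.1832·17 + 0.1146·32 + 0.1504·54 + 1.1749·5 + 0.1281·29 + 0.1647·12 = 41.7367
  x_6 = 0.0614·74 + 0.0874·24 + 0.0907·17 + 0.0570·32 + 0.1039·54 + 0.1171·5 + 1.0843·29 + 0.1217·12 = 49.1113
  x_7 = 0.1551·74 + 0.1633·24 + 0.1580·17 + 0.0882·32 + 0.1554·54 + 0.1514·5 + 0.0800·29 + 1.0756·12 = 45.2793

102.3465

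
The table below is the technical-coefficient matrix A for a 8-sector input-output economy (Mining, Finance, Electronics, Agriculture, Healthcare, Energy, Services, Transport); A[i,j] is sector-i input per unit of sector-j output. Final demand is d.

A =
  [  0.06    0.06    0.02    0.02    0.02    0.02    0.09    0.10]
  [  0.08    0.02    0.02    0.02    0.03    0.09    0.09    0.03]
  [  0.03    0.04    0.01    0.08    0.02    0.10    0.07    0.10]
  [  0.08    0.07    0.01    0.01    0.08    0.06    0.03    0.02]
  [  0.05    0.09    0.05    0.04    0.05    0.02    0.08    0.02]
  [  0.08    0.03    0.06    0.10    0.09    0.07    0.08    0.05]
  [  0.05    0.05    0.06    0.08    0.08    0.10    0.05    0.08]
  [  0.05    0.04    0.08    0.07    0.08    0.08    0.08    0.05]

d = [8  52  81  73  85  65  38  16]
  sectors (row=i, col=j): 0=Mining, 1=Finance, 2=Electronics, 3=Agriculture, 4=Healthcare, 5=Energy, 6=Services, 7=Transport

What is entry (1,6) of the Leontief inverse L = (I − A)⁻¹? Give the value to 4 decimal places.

Form M = I − A:
  [  0.94   -0.06   -0.02   -0.02   -0.02   -0.02   -0.09   -0.10]
  [ -0.08    0.98   -0.02   -0.02   -0.03   -0.09   -0.09   -0.03]
  [ -0.03   -0.04    0.99   -0.08   -0.02   -0.10   -0.07   -0.10]
  [ -0.08   -0.07   -0.01    0.99   -0.08   -0.06   -0.03   -0.02]
  [ -0.05   -0.09   -0.05   -0.04    0.95   -0.02   -0.08   -0.02]
  [ -0.08   -0.03   -0.06   -0.10   -0.09    0.93   -0.08   -0.05]
  [ -0.05   -0.05   -0.06   -0.08   -0.08   -0.10    0.95   -0.08]
  [ -0.05   -0.04   -0.08   -0.07   -0.08   -0.08   -0.08    0.95]
Leontief inverse L = M⁻¹:
  [  1.1033    0.0951    0.0525    0.0599    0.0632    0.0714    0.1427    0.1430]
  [  0.1237    1.0556    0.0510    0.0614    0.0733    0.1374    0.1414    0.0737]
  [  0.0833    0.0812    1.0476    0.1277    0.0752    0.1585    0.1287    0.1451]
  [  0.1205    0.1033    0.0363    1.0427    0.1152    0.0996    0.0796    0.0561]
  [  0.0939    0.1259    0.0775    0.0768    1.0896    0.0704    0.1318    0.0614]
  [  0.1418    0.0843    0.1003    0.1532    0.1500    1.1358    0.1509    0.1070]
  [  0.1120    0.1015    0.1018    0.1353    0.1408    0.1672    1.1219    0.1348]
  [  0.1085    0.0901    0.1194    0.1241    0.1375    0.1459    0.1485    1.1051]
Total output x = L · d:
  x_0 = 1.1033·8 + 0.0951·52 + 0.0525·81 + 0.0599·73 + 0.0632·85 + 0.0714·65 + 0.1427·38 + 0.1430·16 = 40.1250
  x_1 = 0.1237·8 + 1.0556·52 + 0.0510·81 + 0.0614·73 + 0.0733·85 + 0.1374·65 + 0.1414·38 + 0.0737·16 = 86.2087
  x_2 = 0.0833·8 + 0.0812·52 + 1.0476·81 + 0.1277·73 + 0.0752·85 + 0.1585·65 + 0.1287·38 + 0.1451·16 = 122.9726
  x_3 = 0.1205·8 + 0.1033·52 + 0.0363·81 + 1.0427·73 + 0.1152·85 + 0.0996·65 + 0.0796·38 + 0.0561·16 = 105.5833
  x_4 = 0.0939·8 + 0.1259·52 + 0.0775·81 + 0.0768·73 + 1.0896·85 + 0.0704·65 + 0.1318·38 + 0.0614·16 = 122.3607
  x_5 = 0.1418·8 + 0.0843·52 + 0.1003·81 + 0.1532·73 + 0.1500·85 + 1.1358·65 + 0.1509·38 + 0.1070·16 = 118.8571
  x_6 = 0.1120·8 + 0.1015·52 + 0.1018·81 + 0.1353·73 + 0.1408·85 + 0.1672·65 + 1.1219·38 + 0.1348·16 = 91.9138
  x_7 = 0.1085·8 + 0.0901·52 + 0.1194·81 + 0.1241·73 + 0.1375·85 + 0.1459·65 + 0.1485·38 + 1.1051·16 = 68.7724

L[1,6] = 0.1414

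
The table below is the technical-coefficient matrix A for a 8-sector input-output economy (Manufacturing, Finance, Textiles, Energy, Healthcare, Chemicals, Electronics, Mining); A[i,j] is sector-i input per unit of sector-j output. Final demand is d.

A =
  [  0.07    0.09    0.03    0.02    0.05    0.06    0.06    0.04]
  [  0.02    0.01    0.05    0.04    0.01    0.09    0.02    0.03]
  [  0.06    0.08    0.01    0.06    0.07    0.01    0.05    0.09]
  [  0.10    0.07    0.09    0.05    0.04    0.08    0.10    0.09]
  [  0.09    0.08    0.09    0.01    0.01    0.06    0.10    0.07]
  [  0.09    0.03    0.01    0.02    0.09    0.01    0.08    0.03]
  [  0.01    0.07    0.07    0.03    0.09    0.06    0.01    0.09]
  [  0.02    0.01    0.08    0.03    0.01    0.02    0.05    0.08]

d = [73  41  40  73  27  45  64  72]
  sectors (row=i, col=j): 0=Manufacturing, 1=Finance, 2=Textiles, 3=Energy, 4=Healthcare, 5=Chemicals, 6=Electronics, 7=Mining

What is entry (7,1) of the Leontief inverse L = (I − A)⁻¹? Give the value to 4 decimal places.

Form M = I − A:
  [  0.93   -0.09   -0.03   -0.02   -0.05   -0.06   -0.06   -0.04]
  [ -0.02    0.99   -0.05   -0.04   -0.01   -0.09   -0.02   -0.03]
  [ -0.06   -0.08    0.99   -0.06   -0.07   -0.01   -0.05   -0.09]
  [ -0.10   -0.07   -0.09    0.95   -0.04   -0.08   -0.10   -0.09]
  [ -0.09   -0.08   -0.09   -0.01    0.99   -0.06   -0.10   -0.07]
  [ -0.09   -0.03   -0.01   -0.02   -0.09    0.99   -0.08   -0.03]
  [ -0.01   -0.07   -0.07   -0.03   -0.09   -0.06    0.99   -0.09]
  [ -0.02   -0.01   -0.08   -0.03   -0.01   -0.02   -0.05    0.92]
Leontief inverse L = M⁻¹:
  [  1.1065    0.1260    0.0655    0.0412    0.0817    0.0950    0.0971    0.0815]
  [  0.0484    1.0343    0.0712    0.0551    0.0350    0.1084    0.0483    0.0591]
  [  0.0974    0.1170    1.0533    0.0827    0.0979    0.0481    0.0905    0.1371]
  [  0.1546    0.1260    0.1428    1.0837    0.0904    0.1280    0.1560    0.1571]
  [  0.1306    0.1243    0.1302    0.0377    1.0517    0.0984    0.1412    0.1232]
  [  0.1234    0.0674    0.0455    0.0373    0.1175    1.0427    0.1146    0.0698]
  [  0.0496    0.1052    0.1088    0.0531    0.1188    0.0917    1.0524    0.1364]
  [  0.0449    0.0368    0.1068    0.0481    0.0341    0.0403    0.0768    1.1167]
Total output x = L · d:
  x_0 = 1.1065·73 + 0.1260·41 + 0.0655·40 + 0.0412·73 + 0.0817·27 + 0.0950·45 + 0.0971·64 + 0.0815·72 = 110.1364
  x_1 = 0.0484·73 + 1.0343·41 + 0.0712·40 + 0.0551·73 + 0.0350·27 + 0.1084·45 + 0.0483·64 + 0.0591·72 = 65.9755
  x_2 = 0.0974·73 + 0.1170·41 + 1.0533·40 + 0.0827·73 + 0.0979·27 + 0.0481·45 + 0.0905·64 + 0.1371·72 = 80.5476
  x_3 = 0.1546·73 + 0.1260·41 + 0.1428·40 + 1.0837·73 + 0.0904·27 + 0.1280·45 + 0.1560·64 + 0.1571·72 = 130.7772
  x_4 = 0.1306·73 + 0.1243·41 + 0.1302·40 + 0.0377·73 + 1.0517·27 + 0.0984·45 + 0.1412·64 + 0.1232·72 = 73.3172
  x_5 = 0.1234·73 + 0.0674·41 + 0.0455·40 + 0.0373·73 + 0.1175·27 + 1.0427·45 + 0.1146·64 + 0.0698·72 = 78.7710
  x_6 = 0.0496·73 + 0.1052·41 + 0.1088·40 + 0.0531·73 + 0.1188·27 + 0.0917·45 + 1.0524·64 + 0.1364·72 = 100.6687
  x_7 = 0.0449·73 + 0.0368·41 + 0.1068·40 + 0.0481·73 + 0.0341·27 + 0.0403·45 + 0.0768·64 + 1.1167·72 = 100.6213

L[7,1] = 0.0368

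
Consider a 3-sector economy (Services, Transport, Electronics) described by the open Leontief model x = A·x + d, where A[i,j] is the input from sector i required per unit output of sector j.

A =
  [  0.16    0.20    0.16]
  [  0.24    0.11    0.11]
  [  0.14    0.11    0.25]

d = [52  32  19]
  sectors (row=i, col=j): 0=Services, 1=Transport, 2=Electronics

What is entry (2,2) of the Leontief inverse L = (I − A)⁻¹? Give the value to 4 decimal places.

Form M = I − A:
  [  0.84   -0.20   -0.16]
  [ -0.24    0.89   -0.11]
  [ -0.14   -0.11    0.75]
Leontief inverse L = M⁻¹:
  [  1.3450    0.3439    0.3374]
  [  0.4010    1.2469    0.2684]
  [  0.3099    0.2471    1.4357]
Total output x = L · d:
  x_0 = 1.3450·52 + 0.3439·32 + 0.3374·19 = 87.3547
  x_1 = 0.4010·52 + 1.2469·32 + 0.2684·19 = 65.8516
  x_2 = 0.3099·52 + 0.2471·32 + 1.4357·19 = 51.2978

L[2,2] = 1.4357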